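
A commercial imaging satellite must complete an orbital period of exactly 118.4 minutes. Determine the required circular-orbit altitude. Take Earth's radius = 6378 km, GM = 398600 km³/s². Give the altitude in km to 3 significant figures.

1610 km

T = 118.4 min = 7104.0 s.
From T = 2π√(a³/μ): a = (μ T²/4π²)^(1/3) = (398600 × 7104.0² / 4π²)^(1/3) = 7987 km.
Altitude h = a − R = 7987 − 6378 = 1609 km.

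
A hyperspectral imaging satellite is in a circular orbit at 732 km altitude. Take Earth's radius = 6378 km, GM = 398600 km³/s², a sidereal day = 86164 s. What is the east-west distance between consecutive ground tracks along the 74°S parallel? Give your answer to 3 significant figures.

765 km

Semi-major axis a = 6378 + 732 = 7110 km. Period T = 2π√(a³/μ) = 2π√(7110³/398600) = 5966.4 s = 99.44 min.
Node shift per orbit = (5966.4/86164) × 360° = 24.93°.
Equatorial spacing = 24.93 × 111.3 km/° = 2775 km.
At 74° latitude, spacing = 2775 × cos(74°) = 765 km.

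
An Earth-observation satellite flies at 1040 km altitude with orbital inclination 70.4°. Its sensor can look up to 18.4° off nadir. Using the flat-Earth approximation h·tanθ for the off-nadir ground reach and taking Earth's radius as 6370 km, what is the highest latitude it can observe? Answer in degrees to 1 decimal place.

For a prograde orbit the ground track reaches latitude ±i = ±70.4°.
Sensor half-swath on the ground ≈ 1040·tan(18.4°) = 346 km = 3.11° of latitude.
Maximum observable latitude ≈ 70.4 + 3.11 = 73.5°.

73.5°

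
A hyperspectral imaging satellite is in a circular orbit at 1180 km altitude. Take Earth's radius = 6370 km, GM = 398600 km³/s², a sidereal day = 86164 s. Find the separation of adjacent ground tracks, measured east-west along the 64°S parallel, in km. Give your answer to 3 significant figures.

1330 km

Semi-major axis a = 6370 + 1180 = 7550 km. Period T = 2π√(a³/μ) = 2π√(7550³/398600) = 6528.8 s = 108.81 min.
Node shift per orbit = (6528.8/86164) × 360° = 27.28°.
Equatorial spacing = 27.28 × 111.2 km/° = 3033 km.
At 64° latitude, spacing = 3033 × cos(64°) = 1329 km.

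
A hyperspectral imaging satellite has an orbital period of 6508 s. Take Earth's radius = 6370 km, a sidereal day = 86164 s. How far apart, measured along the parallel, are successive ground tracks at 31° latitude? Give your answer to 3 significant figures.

Node shift per orbit = (6508.0/86164) × 360° = 27.19°.
Equatorial spacing = 27.19 × 111.2 km/° = 3023 km.
At 31° latitude, spacing = 3023 × cos(31°) = 2591 km.

2590 km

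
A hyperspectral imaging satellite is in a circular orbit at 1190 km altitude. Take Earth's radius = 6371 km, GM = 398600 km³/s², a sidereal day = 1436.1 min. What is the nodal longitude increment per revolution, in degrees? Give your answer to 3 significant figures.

Semi-major axis a = 6371 + 1190 = 7561 km. Period T = 2π√(a³/μ) = 2π√(7561³/398600) = 6543.0 s = 109.05 min.
During one orbit Earth rotates (6543.0 / 86166) × 360° = 27.34°.

27.3°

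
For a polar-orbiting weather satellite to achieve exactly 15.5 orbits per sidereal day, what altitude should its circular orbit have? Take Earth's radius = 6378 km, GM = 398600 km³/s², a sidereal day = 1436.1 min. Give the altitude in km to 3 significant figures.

Required period T = 86166 / 15.5 = 5559.1 s.
From T = 2π√(a³/μ): a = (μ T²/4π²)^(1/3) = (398600 × 5559.1² / 4π²)^(1/3) = 6783 km.
Altitude h = a − R = 6783 − 6378 = 405 km.

405 km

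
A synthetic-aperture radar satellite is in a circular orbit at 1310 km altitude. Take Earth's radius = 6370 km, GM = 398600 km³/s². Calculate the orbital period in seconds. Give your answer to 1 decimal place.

Semi-major axis a = 6370 + 1310 = 7680 km. Period T = 2π√(a³/μ) = 2π√(7680³/398600) = 6698.1 s = 111.64 min.

6698.1 seconds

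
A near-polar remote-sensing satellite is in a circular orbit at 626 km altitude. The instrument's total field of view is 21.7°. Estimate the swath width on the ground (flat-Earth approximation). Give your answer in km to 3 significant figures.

240 km

Half-angle = 21.7°/2 = 10.85°.
Swath width ≈ 2h·tan(θ/2) = 2 × 626 × tan(10.85°) = 240.0 km.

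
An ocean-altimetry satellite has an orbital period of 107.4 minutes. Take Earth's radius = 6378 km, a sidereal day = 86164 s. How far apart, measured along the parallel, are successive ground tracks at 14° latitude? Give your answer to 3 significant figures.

T = 107.4 min = 6444.0 s.
Node shift per orbit = (6444.0/86164) × 360° = 26.92°.
Equatorial spacing = 26.92 × 111.3 km/° = 2997 km.
At 14° latitude, spacing = 2997 × cos(14°) = 2908 km.

2910 km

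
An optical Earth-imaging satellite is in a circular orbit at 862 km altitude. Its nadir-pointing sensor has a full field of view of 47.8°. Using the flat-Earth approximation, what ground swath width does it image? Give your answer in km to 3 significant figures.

764 km

Half-angle = 47.8°/2 = 23.9°.
Swath width ≈ 2h·tan(θ/2) = 2 × 862 × tan(23.9°) = 764.0 km.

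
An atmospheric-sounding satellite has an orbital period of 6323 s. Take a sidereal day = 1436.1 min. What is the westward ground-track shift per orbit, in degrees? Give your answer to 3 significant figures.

During one orbit Earth rotates (6323.0 / 86166) × 360° = 26.42°.

26.4°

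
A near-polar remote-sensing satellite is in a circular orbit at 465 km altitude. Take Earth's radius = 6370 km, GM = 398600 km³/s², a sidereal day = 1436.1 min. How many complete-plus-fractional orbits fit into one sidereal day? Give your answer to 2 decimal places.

Semi-major axis a = 6370 + 465 = 6835 km. Period T = 2π√(a³/μ) = 2π√(6835³/398600) = 5623.7 s = 93.73 min.
Orbits per sidereal day = 86166 / 5623.7 = 15.322.

15.32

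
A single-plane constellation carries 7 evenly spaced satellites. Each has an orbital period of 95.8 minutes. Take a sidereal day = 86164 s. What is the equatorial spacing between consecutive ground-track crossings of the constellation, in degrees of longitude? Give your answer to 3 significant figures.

T = 95.8 min = 5748.0 s.
Single-satellite node shift = (5748.0/86164) × 360° = 24.02°.
With 7 satellites evenly phased, successive equator crossings are 24.02/7 = 3.431° apart.

3.43°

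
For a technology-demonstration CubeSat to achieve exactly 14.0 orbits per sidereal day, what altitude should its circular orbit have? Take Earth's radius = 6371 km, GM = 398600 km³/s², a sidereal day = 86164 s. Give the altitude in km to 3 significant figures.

888 km

Required period T = 86164 / 14.0 = 6154.6 s.
From T = 2π√(a³/μ): a = (μ T²/4π²)^(1/3) = (398600 × 6154.6² / 4π²)^(1/3) = 7259 km.
Altitude h = a − R = 7259 − 6371 = 888 km.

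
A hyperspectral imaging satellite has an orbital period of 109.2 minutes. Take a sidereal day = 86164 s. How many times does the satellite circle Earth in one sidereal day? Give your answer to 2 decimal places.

13.15

T = 109.2 min = 6552.0 s.
Orbits per sidereal day = 86164 / 6552.0 = 13.151.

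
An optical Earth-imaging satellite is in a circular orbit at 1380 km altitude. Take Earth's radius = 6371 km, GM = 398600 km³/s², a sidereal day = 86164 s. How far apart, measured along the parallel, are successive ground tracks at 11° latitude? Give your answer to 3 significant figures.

3100 km

Semi-major axis a = 6371 + 1380 = 7751 km. Period T = 2π√(a³/μ) = 2π√(7751³/398600) = 6791.2 s = 113.19 min.
Node shift per orbit = (6791.2/86164) × 360° = 28.37°.
Equatorial spacing = 28.37 × 111.2 km/° = 3155 km.
At 11° latitude, spacing = 3155 × cos(11°) = 3097 km.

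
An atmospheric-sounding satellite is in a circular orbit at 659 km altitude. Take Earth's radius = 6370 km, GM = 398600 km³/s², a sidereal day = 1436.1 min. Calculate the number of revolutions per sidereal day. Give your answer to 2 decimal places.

Semi-major axis a = 6370 + 659 = 7029 km. Period T = 2π√(a³/μ) = 2π√(7029³/398600) = 5864.8 s = 97.75 min.
Orbits per sidereal day = 86166 / 5864.8 = 14.692.

14.69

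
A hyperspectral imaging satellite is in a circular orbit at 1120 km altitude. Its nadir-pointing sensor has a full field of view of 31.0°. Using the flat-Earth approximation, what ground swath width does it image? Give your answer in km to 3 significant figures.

621 km

Half-angle = 31.0°/2 = 15.5°.
Swath width ≈ 2h·tan(θ/2) = 2 × 1120 × tan(15.5°) = 621.2 km.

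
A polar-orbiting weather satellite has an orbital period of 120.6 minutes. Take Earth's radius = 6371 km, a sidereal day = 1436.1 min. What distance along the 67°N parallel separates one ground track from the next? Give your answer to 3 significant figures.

T = 120.6 min = 7236.0 s.
Node shift per orbit = (7236.0/86166) × 360° = 30.23°.
Equatorial spacing = 30.23 × 111.2 km/° = 3362 km.
At 67° latitude, spacing = 3362 × cos(67°) = 1313 km.

1310 km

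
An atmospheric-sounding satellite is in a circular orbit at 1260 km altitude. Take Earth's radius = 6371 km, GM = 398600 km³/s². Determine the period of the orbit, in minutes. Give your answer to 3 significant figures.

Semi-major axis a = 6371 + 1260 = 7631 km. Period T = 2π√(a³/μ) = 2π√(7631³/398600) = 6634.1 s = 110.57 min.

111 min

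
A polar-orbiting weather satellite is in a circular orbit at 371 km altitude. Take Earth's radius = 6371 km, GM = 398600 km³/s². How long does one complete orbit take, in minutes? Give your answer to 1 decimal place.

Semi-major axis a = 6371 + 371 = 6742 km. Period T = 2π√(a³/μ) = 2π√(6742³/398600) = 5509.3 s = 91.82 min.

91.8 min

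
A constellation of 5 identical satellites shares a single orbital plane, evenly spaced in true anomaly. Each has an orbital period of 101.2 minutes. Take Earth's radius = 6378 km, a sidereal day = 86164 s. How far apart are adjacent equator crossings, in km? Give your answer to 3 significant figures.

565 km

T = 101.2 min = 6072.0 s.
Single-satellite node shift = (6072.0/86164) × 360° = 25.37°.
With 5 satellites evenly phased, successive equator crossings are 25.37/5 = 5.074° apart.
That is 5.074 × 111.3 = 565 km at the equator.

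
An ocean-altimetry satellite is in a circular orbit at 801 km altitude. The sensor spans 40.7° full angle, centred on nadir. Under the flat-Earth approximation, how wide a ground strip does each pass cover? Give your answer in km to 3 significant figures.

Half-angle = 40.7°/2 = 20.35°.
Swath width ≈ 2h·tan(θ/2) = 2 × 801 × tan(20.35°) = 594.2 km.

594 km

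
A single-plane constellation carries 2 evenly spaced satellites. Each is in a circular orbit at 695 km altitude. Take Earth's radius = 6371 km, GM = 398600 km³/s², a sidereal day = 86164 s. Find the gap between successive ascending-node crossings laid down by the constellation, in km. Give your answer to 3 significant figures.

Semi-major axis a = 6371 + 695 = 7066 km. Period T = 2π√(a³/μ) = 2π√(7066³/398600) = 5911.1 s = 98.52 min.
Single-satellite node shift = (5911.1/86164) × 360° = 24.70°.
With 2 satellites evenly phased, successive equator crossings are 24.70/2 = 12.349° apart.
That is 12.349 × 111.2 = 1373 km at the equator.

1370 km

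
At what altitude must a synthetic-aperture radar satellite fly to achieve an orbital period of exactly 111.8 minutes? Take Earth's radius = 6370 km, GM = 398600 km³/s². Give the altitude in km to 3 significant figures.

1320 km

T = 111.8 min = 6708.0 s.
From T = 2π√(a³/μ): a = (μ T²/4π²)^(1/3) = (398600 × 6708.0² / 4π²)^(1/3) = 7688 km.
Altitude h = a − R = 7688 − 6370 = 1318 km.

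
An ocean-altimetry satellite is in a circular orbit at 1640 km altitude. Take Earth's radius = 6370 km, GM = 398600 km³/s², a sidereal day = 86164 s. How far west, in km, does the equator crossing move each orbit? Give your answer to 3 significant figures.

3310 km

Semi-major axis a = 6370 + 1640 = 8010 km. Period T = 2π√(a³/μ) = 2π√(8010³/398600) = 7134.4 s = 118.91 min.
During one orbit Earth rotates (7134.4 / 86164) × 360° = 29.81°.
At the equator that is 29.81° × (2π·6370/360) km/° = 29.81 × 111.2 = 3314 km.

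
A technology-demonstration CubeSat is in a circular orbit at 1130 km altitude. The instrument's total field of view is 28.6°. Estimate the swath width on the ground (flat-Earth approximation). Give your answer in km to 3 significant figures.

576 km

Half-angle = 28.6°/2 = 14.3°.
Swath width ≈ 2h·tan(θ/2) = 2 × 1130 × tan(14.3°) = 576.1 km.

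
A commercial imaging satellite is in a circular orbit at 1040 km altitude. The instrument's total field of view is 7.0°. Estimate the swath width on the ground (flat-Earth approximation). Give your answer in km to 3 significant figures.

Half-angle = 7.0°/2 = 3.5°.
Swath width ≈ 2h·tan(θ/2) = 2 × 1040 × tan(3.5°) = 127.2 km.

127 km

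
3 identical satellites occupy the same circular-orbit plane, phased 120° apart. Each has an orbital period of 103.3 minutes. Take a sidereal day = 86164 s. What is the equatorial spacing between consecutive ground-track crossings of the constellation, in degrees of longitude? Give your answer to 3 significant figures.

T = 103.3 min = 6198.0 s.
Single-satellite node shift = (6198.0/86164) × 360° = 25.90°.
With 3 satellites evenly phased, successive equator crossings are 25.90/3 = 8.632° apart.

8.63°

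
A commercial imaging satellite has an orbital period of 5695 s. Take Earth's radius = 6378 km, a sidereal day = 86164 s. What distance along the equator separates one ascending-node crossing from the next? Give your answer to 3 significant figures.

During one orbit Earth rotates (5695.0 / 86164) × 360° = 23.79°.
At the equator that is 23.79° × (2π·6378/360) km/° = 23.79 × 111.3 = 2649 km.

2650 km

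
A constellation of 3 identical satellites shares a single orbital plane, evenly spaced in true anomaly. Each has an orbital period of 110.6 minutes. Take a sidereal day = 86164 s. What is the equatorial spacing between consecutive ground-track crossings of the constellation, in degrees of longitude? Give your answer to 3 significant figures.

9.24°

T = 110.6 min = 6636.0 s.
Single-satellite node shift = (6636.0/86164) × 360° = 27.73°.
With 3 satellites evenly phased, successive equator crossings are 27.73/3 = 9.242° apart.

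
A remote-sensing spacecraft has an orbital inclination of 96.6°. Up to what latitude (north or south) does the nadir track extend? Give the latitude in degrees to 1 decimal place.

Retrograde orbit: the ground track reaches ±(180° − i) = ±(180 − 96.6) = ±83.4°.

83.4°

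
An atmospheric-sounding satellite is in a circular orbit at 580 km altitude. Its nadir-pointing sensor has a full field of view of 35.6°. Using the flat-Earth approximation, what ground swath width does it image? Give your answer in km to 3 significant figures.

Half-angle = 35.6°/2 = 17.8°.
Swath width ≈ 2h·tan(θ/2) = 2 × 580 × tan(17.8°) = 372.4 km.

372 km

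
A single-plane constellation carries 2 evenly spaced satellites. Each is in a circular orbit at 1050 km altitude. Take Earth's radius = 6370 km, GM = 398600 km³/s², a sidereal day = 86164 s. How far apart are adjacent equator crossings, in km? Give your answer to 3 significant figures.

Semi-major axis a = 6370 + 1050 = 7420 km. Period T = 2π√(a³/μ) = 2π√(7420³/398600) = 6360.9 s = 106.01 min.
Single-satellite node shift = (6360.9/86164) × 360° = 26.58°.
With 2 satellites evenly phased, successive equator crossings are 26.58/2 = 13.288° apart.
That is 13.288 × 111.2 = 1477 km at the equator.

1480 km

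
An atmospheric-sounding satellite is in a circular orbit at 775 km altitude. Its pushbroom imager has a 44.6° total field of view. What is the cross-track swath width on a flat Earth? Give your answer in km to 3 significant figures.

Half-angle = 44.6°/2 = 22.3°.
Swath width ≈ 2h·tan(θ/2) = 2 × 775 × tan(22.3°) = 635.7 km.

636 km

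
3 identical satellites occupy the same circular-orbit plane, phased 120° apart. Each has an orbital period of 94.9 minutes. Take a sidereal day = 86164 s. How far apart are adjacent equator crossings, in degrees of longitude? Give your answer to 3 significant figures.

T = 94.9 min = 5694.0 s.
Single-satellite node shift = (5694.0/86164) × 360° = 23.79°.
With 3 satellites evenly phased, successive equator crossings are 23.79/3 = 7.930° apart.

7.93°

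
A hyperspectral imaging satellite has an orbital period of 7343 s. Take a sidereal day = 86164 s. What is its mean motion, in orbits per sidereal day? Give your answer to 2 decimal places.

11.73

Orbits per sidereal day = 86164 / 7343.0 = 11.734.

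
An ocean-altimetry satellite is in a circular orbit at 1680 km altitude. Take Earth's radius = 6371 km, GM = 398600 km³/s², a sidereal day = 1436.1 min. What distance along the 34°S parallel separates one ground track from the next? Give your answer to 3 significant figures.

Semi-major axis a = 6371 + 1680 = 8051 km. Period T = 2π√(a³/μ) = 2π√(8051³/398600) = 7189.3 s = 119.82 min.
Node shift per orbit = (7189.3/86166) × 360° = 30.04°.
Equatorial spacing = 30.04 × 111.2 km/° = 3340 km.
At 34° latitude, spacing = 3340 × cos(34°) = 2769 km.

2770 km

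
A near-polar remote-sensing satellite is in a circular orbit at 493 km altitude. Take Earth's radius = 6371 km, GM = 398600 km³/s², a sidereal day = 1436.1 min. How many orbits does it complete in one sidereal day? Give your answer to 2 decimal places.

Semi-major axis a = 6371 + 493 = 6864 km. Period T = 2π√(a³/μ) = 2π√(6864³/398600) = 5659.5 s = 94.32 min.
Orbits per sidereal day = 86166 / 5659.5 = 15.225.

15.23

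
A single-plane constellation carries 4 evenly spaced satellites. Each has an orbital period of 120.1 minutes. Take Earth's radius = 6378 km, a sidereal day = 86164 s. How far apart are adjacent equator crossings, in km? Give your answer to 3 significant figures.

T = 120.1 min = 7206.0 s.
Single-satellite node shift = (7206.0/86164) × 360° = 30.11°.
With 4 satellites evenly phased, successive equator crossings are 30.11/4 = 7.527° apart.
That is 7.527 × 111.3 = 838 km at the equator.

838 km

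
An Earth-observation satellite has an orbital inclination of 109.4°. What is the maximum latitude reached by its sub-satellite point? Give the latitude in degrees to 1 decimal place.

70.6°

Retrograde orbit: the ground track reaches ±(180° − i) = ±(180 − 109.4) = ±70.6°.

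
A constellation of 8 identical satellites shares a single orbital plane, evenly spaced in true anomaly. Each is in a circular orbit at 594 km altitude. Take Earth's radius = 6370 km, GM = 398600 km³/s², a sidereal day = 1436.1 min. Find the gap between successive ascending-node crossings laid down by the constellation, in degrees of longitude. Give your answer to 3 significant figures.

3.02°

Semi-major axis a = 6370 + 594 = 6964 km. Period T = 2π√(a³/μ) = 2π√(6964³/398600) = 5783.6 s = 96.39 min.
Single-satellite node shift = (5783.6/86166) × 360° = 24.16°.
With 8 satellites evenly phased, successive equator crossings are 24.16/8 = 3.020° apart.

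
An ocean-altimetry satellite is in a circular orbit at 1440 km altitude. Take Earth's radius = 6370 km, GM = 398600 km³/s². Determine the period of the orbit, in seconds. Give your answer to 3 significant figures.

6870 seconds

Semi-major axis a = 6370 + 1440 = 7810 km. Period T = 2π√(a³/μ) = 2π√(7810³/398600) = 6868.9 s = 114.48 min.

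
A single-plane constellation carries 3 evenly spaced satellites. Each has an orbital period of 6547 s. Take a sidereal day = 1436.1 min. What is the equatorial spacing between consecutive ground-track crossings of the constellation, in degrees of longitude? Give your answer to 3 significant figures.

Single-satellite node shift = (6547.0/86166) × 360° = 27.35°.
With 3 satellites evenly phased, successive equator crossings are 27.35/3 = 9.118° apart.

9.12°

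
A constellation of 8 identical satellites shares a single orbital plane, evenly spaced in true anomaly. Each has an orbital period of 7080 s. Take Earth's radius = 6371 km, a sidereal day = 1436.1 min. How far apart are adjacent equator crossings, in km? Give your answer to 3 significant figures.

411 km

Single-satellite node shift = (7080.0/86166) × 360° = 29.58°.
With 8 satellites evenly phased, successive equator crossings are 29.58/8 = 3.698° apart.
That is 3.698 × 111.2 = 411 km at the equator.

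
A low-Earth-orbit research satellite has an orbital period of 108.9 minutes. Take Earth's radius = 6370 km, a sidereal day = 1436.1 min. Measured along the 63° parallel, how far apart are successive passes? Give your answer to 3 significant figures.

1380 km

T = 108.9 min = 6534.0 s.
Node shift per orbit = (6534.0/86166) × 360° = 27.30°.
Equatorial spacing = 27.30 × 111.2 km/° = 3035 km.
At 63° latitude, spacing = 3035 × cos(63°) = 1378 km.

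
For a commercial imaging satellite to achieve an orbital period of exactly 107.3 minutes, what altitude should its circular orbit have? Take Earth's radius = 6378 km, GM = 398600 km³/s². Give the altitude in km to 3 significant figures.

1100 km

T = 107.3 min = 6438.0 s.
From T = 2π√(a³/μ): a = (μ T²/4π²)^(1/3) = (398600 × 6438.0² / 4π²)^(1/3) = 7480 km.
Altitude h = a − R = 7480 − 6378 = 1102 km.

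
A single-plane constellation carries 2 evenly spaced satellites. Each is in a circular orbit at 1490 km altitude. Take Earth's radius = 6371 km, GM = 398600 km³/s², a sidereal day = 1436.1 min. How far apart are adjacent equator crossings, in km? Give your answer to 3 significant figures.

1610 km

Semi-major axis a = 6371 + 1490 = 7861 km. Period T = 2π√(a³/μ) = 2π√(7861³/398600) = 6936.3 s = 115.61 min.
Single-satellite node shift = (6936.3/86166) × 360° = 28.98°.
With 2 satellites evenly phased, successive equator crossings are 28.98/2 = 14.490° apart.
That is 14.490 × 111.2 = 1611 km at the equator.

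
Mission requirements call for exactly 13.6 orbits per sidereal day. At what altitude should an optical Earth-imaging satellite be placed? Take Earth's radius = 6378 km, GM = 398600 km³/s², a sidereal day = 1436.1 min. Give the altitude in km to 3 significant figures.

Required period T = 86166 / 13.6 = 6335.7 s.
From T = 2π√(a³/μ): a = (μ T²/4π²)^(1/3) = (398600 × 6335.7² / 4π²)^(1/3) = 7400 km.
Altitude h = a − R = 7400 − 6378 = 1022 km.

1020 km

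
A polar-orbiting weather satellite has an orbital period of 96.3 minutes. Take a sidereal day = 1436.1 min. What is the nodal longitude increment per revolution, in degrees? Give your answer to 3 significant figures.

24.1°

T = 96.3 min = 5778.0 s.
During one orbit Earth rotates (5778.0 / 86166) × 360° = 24.14°.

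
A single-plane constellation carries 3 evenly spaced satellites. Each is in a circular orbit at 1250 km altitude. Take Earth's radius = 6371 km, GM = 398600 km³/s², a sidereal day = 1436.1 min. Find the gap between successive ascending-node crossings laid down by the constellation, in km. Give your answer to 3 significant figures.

1030 km

Semi-major axis a = 6371 + 1250 = 7621 km. Period T = 2π√(a³/μ) = 2π√(7621³/398600) = 6621.1 s = 110.35 min.
Single-satellite node shift = (6621.1/86166) × 360° = 27.66°.
With 3 satellites evenly phased, successive equator crossings are 27.66/3 = 9.221° apart.
That is 9.221 × 111.2 = 1025 km at the equator.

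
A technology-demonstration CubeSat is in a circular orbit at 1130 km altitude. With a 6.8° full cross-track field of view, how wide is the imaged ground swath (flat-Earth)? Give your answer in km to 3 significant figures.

134 km

Half-angle = 6.8°/2 = 3.4°.
Swath width ≈ 2h·tan(θ/2) = 2 × 1130 × tan(3.4°) = 134.3 km.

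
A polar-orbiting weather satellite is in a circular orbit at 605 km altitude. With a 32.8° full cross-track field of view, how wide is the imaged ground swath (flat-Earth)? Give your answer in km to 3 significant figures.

356 km

Half-angle = 32.8°/2 = 16.4°.
Swath width ≈ 2h·tan(θ/2) = 2 × 605 × tan(16.4°) = 356.1 km.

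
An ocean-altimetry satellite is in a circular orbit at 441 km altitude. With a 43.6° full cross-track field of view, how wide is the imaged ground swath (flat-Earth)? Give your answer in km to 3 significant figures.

353 km

Half-angle = 43.6°/2 = 21.8°.
Swath width ≈ 2h·tan(θ/2) = 2 × 441 × tan(21.8°) = 352.8 km.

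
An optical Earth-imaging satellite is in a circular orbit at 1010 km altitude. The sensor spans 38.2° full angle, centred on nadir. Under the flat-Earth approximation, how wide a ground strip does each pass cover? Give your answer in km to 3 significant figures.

Half-angle = 38.2°/2 = 19.1°.
Swath width ≈ 2h·tan(θ/2) = 2 × 1010 × tan(19.1°) = 699.5 km.

699 km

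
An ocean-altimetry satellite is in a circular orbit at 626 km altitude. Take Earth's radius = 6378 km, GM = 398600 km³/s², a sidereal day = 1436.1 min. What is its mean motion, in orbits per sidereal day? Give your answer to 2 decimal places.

14.77

Semi-major axis a = 6378 + 626 = 7004 km. Period T = 2π√(a³/μ) = 2π√(7004³/398600) = 5833.5 s = 97.23 min.
Orbits per sidereal day = 86166 / 5833.5 = 14.771.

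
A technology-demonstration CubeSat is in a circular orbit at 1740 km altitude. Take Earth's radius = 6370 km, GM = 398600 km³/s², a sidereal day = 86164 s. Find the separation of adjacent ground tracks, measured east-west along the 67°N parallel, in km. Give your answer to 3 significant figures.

1320 km

Semi-major axis a = 6370 + 1740 = 8110 km. Period T = 2π√(a³/μ) = 2π√(8110³/398600) = 7268.5 s = 121.14 min.
Node shift per orbit = (7268.5/86164) × 360° = 30.37°.
Equatorial spacing = 30.37 × 111.2 km/° = 3376 km.
At 67° latitude, spacing = 3376 × cos(67°) = 1319 km.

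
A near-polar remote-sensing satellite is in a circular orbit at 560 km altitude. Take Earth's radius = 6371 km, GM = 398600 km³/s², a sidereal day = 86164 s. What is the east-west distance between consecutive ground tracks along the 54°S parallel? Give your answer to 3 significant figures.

Semi-major axis a = 6371 + 560 = 6931 km. Period T = 2π√(a³/μ) = 2π√(6931³/398600) = 5742.6 s = 95.71 min.
Node shift per orbit = (5742.6/86164) × 360° = 23.99°.
Equatorial spacing = 23.99 × 111.2 km/° = 2668 km.
At 54° latitude, spacing = 2668 × cos(54°) = 1568 km.

1570 km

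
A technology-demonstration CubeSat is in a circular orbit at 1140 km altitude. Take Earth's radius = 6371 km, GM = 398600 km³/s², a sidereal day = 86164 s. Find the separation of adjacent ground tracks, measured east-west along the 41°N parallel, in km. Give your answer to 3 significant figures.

Semi-major axis a = 6371 + 1140 = 7511 km. Period T = 2π√(a³/μ) = 2π√(7511³/398600) = 6478.3 s = 107.97 min.
Node shift per orbit = (6478.3/86164) × 360° = 27.07°.
Equatorial spacing = 27.07 × 111.2 km/° = 3010 km.
At 41° latitude, spacing = 3010 × cos(41°) = 2271 km.

2270 km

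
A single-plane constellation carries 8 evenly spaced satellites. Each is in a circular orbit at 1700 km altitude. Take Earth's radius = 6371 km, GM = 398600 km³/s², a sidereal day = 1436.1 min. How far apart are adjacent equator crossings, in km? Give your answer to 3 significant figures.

419 km

Semi-major axis a = 6371 + 1700 = 8071 km. Period T = 2π√(a³/μ) = 2π√(8071³/398600) = 7216.1 s = 120.27 min.
Single-satellite node shift = (7216.1/86166) × 360° = 30.15°.
With 8 satellites evenly phased, successive equator crossings are 30.15/8 = 3.769° apart.
That is 3.769 × 111.2 = 419 km at the equator.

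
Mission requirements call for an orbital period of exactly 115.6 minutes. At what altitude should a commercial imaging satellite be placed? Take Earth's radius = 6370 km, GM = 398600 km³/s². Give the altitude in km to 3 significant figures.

T = 115.6 min = 6936.0 s.
From T = 2π√(a³/μ): a = (μ T²/4π²)^(1/3) = (398600 × 6936.0² / 4π²)^(1/3) = 7861 km.
Altitude h = a − R = 7861 − 6370 = 1491 km.

1490 km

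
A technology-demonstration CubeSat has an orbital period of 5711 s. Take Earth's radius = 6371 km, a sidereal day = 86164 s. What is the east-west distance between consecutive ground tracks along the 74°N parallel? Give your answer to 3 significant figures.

Node shift per orbit = (5711.0/86164) × 360° = 23.86°.
Equatorial spacing = 23.86 × 111.2 km/° = 2653 km.
At 74° latitude, spacing = 2653 × cos(74°) = 731 km.

731 km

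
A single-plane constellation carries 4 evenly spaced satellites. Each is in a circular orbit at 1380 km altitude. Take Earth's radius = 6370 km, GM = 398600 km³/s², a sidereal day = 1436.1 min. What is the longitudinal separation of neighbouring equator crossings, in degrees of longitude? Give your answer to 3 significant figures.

Semi-major axis a = 6370 + 1380 = 7750 km. Period T = 2π√(a³/μ) = 2π√(7750³/398600) = 6789.9 s = 113.17 min.
Single-satellite node shift = (6789.9/86166) × 360° = 28.37°.
With 4 satellites evenly phased, successive equator crossings are 28.37/4 = 7.092° apart.

7.09°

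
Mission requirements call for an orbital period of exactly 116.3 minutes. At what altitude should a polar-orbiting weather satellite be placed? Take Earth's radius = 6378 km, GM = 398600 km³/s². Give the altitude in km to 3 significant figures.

T = 116.3 min = 6978.0 s.
From T = 2π√(a³/μ): a = (μ T²/4π²)^(1/3) = (398600 × 6978.0² / 4π²)^(1/3) = 7892 km.
Altitude h = a − R = 7892 − 6378 = 1514 km.

1510 km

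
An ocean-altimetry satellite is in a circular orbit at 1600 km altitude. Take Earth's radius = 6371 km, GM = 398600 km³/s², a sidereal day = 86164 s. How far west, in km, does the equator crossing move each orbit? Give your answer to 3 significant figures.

3290 km

Semi-major axis a = 6371 + 1600 = 7971 km. Period T = 2π√(a³/μ) = 2π√(7971³/398600) = 7082.4 s = 118.04 min.
During one orbit Earth rotates (7082.4 / 86164) × 360° = 29.59°.
At the equator that is 29.59° × (2π·6371/360) km/° = 29.59 × 111.2 = 3290 km.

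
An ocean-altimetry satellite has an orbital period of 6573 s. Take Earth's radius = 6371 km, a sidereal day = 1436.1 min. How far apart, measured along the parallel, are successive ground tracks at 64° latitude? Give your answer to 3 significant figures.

Node shift per orbit = (6573.0/86166) × 360° = 27.46°.
Equatorial spacing = 27.46 × 111.2 km/° = 3054 km.
At 64° latitude, spacing = 3054 × cos(64°) = 1339 km.

1340 km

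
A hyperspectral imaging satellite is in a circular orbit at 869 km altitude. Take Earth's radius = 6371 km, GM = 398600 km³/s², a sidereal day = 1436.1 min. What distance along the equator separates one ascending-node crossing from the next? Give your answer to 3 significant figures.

2850 km

Semi-major axis a = 6371 + 869 = 7240 km. Period T = 2π√(a³/μ) = 2π√(7240³/398600) = 6130.8 s = 102.18 min.
During one orbit Earth rotates (6130.8 / 86166) × 360° = 25.61°.
At the equator that is 25.61° × (2π·6371/360) km/° = 25.61 × 111.2 = 2848 km.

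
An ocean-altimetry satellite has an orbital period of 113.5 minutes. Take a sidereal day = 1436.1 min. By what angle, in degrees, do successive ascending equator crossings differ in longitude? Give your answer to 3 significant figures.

28.5°

T = 113.5 min = 6810.0 s.
During one orbit Earth rotates (6810.0 / 86166) × 360° = 28.45°.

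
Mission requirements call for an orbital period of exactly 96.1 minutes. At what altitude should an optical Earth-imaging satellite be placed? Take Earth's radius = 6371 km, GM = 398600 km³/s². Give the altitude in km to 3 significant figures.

T = 96.1 min = 5766.0 s.
From T = 2π√(a³/μ): a = (μ T²/4π²)^(1/3) = (398600 × 5766.0² / 4π²)^(1/3) = 6950 km.
Altitude h = a − R = 6950 − 6371 = 579 km.

579 km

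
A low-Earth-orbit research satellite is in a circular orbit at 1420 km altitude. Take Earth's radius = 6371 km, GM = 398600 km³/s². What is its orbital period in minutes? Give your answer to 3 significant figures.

114 min

Semi-major axis a = 6371 + 1420 = 7791 km. Period T = 2π√(a³/μ) = 2π√(7791³/398600) = 6843.9 s = 114.06 min.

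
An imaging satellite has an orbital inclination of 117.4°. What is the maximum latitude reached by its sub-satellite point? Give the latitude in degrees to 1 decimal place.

62.6°

Retrograde orbit: the ground track reaches ±(180° − i) = ±(180 − 117.4) = ±62.6°.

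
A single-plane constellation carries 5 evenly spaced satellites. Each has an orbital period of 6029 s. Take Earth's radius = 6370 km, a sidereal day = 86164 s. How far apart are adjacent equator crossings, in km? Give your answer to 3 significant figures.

560 km

Single-satellite node shift = (6029.0/86164) × 360° = 25.19°.
With 5 satellites evenly phased, successive equator crossings are 25.19/5 = 5.038° apart.
That is 5.038 × 111.2 = 560 km at the equator.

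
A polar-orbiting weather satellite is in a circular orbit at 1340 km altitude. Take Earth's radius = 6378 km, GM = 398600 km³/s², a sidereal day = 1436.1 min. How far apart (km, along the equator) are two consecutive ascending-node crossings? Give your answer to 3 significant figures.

Semi-major axis a = 6378 + 1340 = 7718 km. Period T = 2π√(a³/μ) = 2π√(7718³/398600) = 6747.9 s = 112.46 min.
During one orbit Earth rotates (6747.9 / 86166) × 360° = 28.19°.
At the equator that is 28.19° × (2π·6378/360) km/° = 28.19 × 111.3 = 3138 km.

3140 km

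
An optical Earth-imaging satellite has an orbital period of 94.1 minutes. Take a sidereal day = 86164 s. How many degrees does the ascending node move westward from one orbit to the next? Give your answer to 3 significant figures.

T = 94.1 min = 5646.0 s.
During one orbit Earth rotates (5646.0 / 86164) × 360° = 23.59°.

23.6°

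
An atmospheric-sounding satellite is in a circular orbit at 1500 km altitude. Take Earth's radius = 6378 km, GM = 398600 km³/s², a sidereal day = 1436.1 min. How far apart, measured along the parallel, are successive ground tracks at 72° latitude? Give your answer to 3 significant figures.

Semi-major axis a = 6378 + 1500 = 7878 km. Period T = 2π√(a³/μ) = 2π√(7878³/398600) = 6958.8 s = 115.98 min.
Node shift per orbit = (6958.8/86166) × 360° = 29.07°.
Equatorial spacing = 29.07 × 111.3 km/° = 3236 km.
At 72° latitude, spacing = 3236 × cos(72°) = 1000 km.

1000 km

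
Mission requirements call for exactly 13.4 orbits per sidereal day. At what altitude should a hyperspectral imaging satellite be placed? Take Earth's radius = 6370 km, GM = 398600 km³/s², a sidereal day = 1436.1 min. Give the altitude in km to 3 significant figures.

Required period T = 86166 / 13.4 = 6430.3 s.
From T = 2π√(a³/μ): a = (μ T²/4π²)^(1/3) = (398600 × 6430.3² / 4π²)^(1/3) = 7474 km.
Altitude h = a − R = 7474 − 6370 = 1104 km.

1100 km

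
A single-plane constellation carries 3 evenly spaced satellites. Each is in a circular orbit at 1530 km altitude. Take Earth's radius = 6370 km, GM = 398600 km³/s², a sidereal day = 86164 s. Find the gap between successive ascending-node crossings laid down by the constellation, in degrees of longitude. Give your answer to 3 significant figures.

Semi-major axis a = 6370 + 1530 = 7900 km. Period T = 2π√(a³/μ) = 2π√(7900³/398600) = 6988.0 s = 116.47 min.
Single-satellite node shift = (6988.0/86164) × 360° = 29.20°.
With 3 satellites evenly phased, successive equator crossings are 29.20/3 = 9.732° apart.

9.73°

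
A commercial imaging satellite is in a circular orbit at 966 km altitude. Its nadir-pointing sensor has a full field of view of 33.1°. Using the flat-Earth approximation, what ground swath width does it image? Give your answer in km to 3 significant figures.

Half-angle = 33.1°/2 = 16.55°.
Swath width ≈ 2h·tan(θ/2) = 2 × 966 × tan(16.55°) = 574.1 km.

574 km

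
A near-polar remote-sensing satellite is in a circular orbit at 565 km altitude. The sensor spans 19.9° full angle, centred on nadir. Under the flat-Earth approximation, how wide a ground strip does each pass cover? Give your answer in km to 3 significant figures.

198 km

Half-angle = 19.9°/2 = 9.95°.
Swath width ≈ 2h·tan(θ/2) = 2 × 565 × tan(9.95°) = 198.2 km.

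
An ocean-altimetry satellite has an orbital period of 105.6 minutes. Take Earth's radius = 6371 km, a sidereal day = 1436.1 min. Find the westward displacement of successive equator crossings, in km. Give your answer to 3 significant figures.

2940 km

T = 105.6 min = 6336.0 s.
During one orbit Earth rotates (6336.0 / 86166) × 360° = 26.47°.
At the equator that is 26.47° × (2π·6371/360) km/° = 26.47 × 111.2 = 2944 km.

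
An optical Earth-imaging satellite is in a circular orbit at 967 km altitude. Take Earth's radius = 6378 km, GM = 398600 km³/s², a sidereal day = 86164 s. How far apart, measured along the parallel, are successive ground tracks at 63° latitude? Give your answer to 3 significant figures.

Semi-major axis a = 6378 + 967 = 7345 km. Period T = 2π√(a³/μ) = 2π√(7345³/398600) = 6264.7 s = 104.41 min.
Node shift per orbit = (6264.7/86164) × 360° = 26.17°.
Equatorial spacing = 26.17 × 111.3 km/° = 2914 km.
At 63° latitude, spacing = 2914 × cos(63°) = 1323 km.

1320 km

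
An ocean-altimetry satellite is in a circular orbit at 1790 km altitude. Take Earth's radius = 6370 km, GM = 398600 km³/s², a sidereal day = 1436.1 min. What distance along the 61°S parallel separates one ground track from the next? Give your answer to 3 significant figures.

1650 km

Semi-major axis a = 6370 + 1790 = 8160 km. Period T = 2π√(a³/μ) = 2π√(8160³/398600) = 7335.8 s = 122.26 min.
Node shift per orbit = (7335.8/86166) × 360° = 30.65°.
Equatorial spacing = 30.65 × 111.2 km/° = 3407 km.
At 61° latitude, spacing = 3407 × cos(61°) = 1652 km.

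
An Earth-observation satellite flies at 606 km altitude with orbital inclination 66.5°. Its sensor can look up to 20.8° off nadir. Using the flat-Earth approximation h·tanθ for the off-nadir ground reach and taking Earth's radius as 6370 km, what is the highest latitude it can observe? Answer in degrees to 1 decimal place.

68.6°

For a prograde orbit the ground track reaches latitude ±i = ±66.5°.
Sensor half-swath on the ground ≈ 606·tan(20.8°) = 230 km = 2.07° of latitude.
Maximum observable latitude ≈ 66.5 + 2.07 = 68.6°.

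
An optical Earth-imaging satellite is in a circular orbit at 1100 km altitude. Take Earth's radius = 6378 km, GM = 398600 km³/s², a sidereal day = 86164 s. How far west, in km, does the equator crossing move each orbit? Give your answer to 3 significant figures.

Semi-major axis a = 6378 + 1100 = 7478 km. Period T = 2π√(a³/μ) = 2π√(7478³/398600) = 6435.6 s = 107.26 min.
During one orbit Earth rotates (6435.6 / 86164) × 360° = 26.89°.
At the equator that is 26.89° × (2π·6378/360) km/° = 26.89 × 111.3 = 2993 km.

2990 km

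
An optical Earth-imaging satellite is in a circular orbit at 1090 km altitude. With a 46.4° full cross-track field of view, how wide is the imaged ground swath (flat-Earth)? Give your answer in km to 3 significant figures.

Half-angle = 46.4°/2 = 23.2°.
Swath width ≈ 2h·tan(θ/2) = 2 × 1090 × tan(23.2°) = 934.3 km.

934 km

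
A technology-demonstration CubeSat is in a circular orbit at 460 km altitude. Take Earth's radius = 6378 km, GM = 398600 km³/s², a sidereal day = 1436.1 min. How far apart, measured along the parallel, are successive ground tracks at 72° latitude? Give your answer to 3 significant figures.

809 km

Semi-major axis a = 6378 + 460 = 6838 km. Period T = 2π√(a³/μ) = 2π√(6838³/398600) = 5627.4 s = 93.79 min.
Node shift per orbit = (5627.4/86166) × 360° = 23.51°.
Equatorial spacing = 23.51 × 111.3 km/° = 2617 km.
At 72° latitude, spacing = 2617 × cos(72°) = 809 km.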